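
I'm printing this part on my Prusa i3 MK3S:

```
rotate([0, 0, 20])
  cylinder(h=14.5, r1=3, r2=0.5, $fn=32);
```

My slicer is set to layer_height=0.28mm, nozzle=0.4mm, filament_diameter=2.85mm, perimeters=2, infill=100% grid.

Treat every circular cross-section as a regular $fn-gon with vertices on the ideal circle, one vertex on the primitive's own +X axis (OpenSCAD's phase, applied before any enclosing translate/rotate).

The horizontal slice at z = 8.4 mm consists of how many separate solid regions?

At z = 8.4 mm: the cone (r1=3→r2=0.5) has section circumradius 1.552 here — a regular 32-gon; (rotated 20° about Z; rotation is an isometry so areas/perimeters/island counts are preserved). The result has 1 disconnected region.

1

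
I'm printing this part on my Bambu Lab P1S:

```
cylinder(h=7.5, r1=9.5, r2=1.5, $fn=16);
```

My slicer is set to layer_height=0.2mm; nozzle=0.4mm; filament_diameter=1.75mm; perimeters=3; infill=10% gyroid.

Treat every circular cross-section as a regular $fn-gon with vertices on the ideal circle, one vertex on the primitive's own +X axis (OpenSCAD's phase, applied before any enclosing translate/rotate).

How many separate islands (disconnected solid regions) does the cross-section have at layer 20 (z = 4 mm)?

1

At z = 4 mm: the cone: at t=0.533 of its height the radius interpolates to r₁+(r₂−r₁)t = 5.233, giving a regular 16-gon of that circumradius. Overall, the cross-section is a single solid region. Island count = 1.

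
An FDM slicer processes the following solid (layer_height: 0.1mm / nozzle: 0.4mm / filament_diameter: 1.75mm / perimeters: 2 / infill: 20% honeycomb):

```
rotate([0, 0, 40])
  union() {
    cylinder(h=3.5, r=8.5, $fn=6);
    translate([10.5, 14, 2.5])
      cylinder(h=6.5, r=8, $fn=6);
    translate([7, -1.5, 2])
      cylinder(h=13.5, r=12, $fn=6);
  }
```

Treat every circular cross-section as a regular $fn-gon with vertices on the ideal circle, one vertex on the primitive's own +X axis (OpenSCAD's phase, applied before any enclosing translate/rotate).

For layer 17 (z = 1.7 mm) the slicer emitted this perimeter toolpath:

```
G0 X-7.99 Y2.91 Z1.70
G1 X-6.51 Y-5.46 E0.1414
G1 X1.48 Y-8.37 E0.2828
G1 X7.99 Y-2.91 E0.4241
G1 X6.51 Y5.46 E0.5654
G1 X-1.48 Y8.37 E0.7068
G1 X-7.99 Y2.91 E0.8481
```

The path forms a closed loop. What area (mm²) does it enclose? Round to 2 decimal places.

187.71 mm²

Apply the shoelace formula to the sequence of (X, Y) vertices; enclosed area = 187.71 mm².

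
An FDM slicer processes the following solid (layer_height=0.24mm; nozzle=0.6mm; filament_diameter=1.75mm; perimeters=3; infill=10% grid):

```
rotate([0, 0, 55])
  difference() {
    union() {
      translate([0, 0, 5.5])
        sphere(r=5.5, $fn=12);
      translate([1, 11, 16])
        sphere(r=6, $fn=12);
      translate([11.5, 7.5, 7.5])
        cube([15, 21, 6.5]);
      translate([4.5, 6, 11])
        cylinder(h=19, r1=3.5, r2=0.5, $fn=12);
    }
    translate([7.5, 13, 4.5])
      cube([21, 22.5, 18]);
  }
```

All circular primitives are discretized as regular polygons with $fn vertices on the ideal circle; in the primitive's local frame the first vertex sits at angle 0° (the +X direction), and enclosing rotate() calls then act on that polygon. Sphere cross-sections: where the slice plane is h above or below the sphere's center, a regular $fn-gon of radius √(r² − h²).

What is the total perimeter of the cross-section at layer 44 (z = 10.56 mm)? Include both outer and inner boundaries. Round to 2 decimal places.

At z = 10.56 mm: the sphere: section is a regular 12-gon, circumradius = √(r²−h²) = √(5.5²−5.06²) = 2.156 (perimeter = 2·12·2.156·sin(180°/12) = 13.39 mm); the r=6 sphere at (1, 11) contributes a regular 12-gon of circumradius √(6²−5.44²) = 2.531 (perimeter = 2·12·2.531·sin(180°/12) = 15.72 mm); the 15×21 cube at (11.5, 7.5) contributes its full rectangle (perimeter 72.00 mm); the cone at (4.5, 6) is absent (z outside [11, 30]); Merging all regions: the 3 present regions are separate (no shared area or edge), so areas and boundary lengths simply add and each stays a separate island — boundary = 101.11 mm; the 21×22.5 cube at (7.5, 13) contributes its full rectangle (perimeter 87.00 mm); Subtracting the remaining from the first: starting from the result so far, the 21×22.5 cube at (7.5, 13) partially overlaps it — only the 232.50 mm² overlap (of its 472.50 mm²) is removed, clipping the outline — boundary = 70.11 mm; (rotated 55° about Z; rotation is an isometry so areas/perimeters/island counts are preserved). Overall, the cross-section has 3 separate islands. Total boundary length (outer) = 70.11 mm.

70.11 mm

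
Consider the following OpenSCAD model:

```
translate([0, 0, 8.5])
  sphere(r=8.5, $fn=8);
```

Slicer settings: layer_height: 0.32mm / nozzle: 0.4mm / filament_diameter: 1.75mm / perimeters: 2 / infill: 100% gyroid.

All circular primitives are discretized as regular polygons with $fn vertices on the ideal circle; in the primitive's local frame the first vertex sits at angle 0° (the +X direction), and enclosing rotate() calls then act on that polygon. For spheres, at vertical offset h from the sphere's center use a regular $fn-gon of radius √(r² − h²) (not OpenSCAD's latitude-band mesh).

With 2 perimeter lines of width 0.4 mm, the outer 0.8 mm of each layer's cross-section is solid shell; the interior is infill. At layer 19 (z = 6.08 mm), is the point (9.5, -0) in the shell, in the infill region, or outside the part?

outside

At z = 6.08 mm: the sphere: section is a regular 8-gon, circumradius = √(r²−h²) = √(8.5²−2.42²) = 8.148. Overall, the cross-section is a single solid region. The nearest boundary edge runs (8.15, 0.00)→(5.76, 5.76); distance from the point to it = 1.35 mm. The point is not inside any of the regions above, so it lies outside the cross-section (1.35 mm from the nearest boundary).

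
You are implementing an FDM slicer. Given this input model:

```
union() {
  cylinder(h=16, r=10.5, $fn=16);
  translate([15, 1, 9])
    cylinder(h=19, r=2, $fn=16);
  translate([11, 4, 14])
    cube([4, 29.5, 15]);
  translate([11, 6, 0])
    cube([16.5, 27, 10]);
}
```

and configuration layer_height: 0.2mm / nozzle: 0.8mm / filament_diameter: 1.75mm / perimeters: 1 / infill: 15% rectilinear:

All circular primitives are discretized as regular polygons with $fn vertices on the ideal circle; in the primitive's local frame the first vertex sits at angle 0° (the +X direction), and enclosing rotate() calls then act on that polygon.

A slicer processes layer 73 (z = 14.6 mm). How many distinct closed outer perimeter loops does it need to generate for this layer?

3

At z = 14.6 mm: the r=10.5 cylinder gives a regular 16-gon of circumradius 10.5 (constant along its height); the r=2 cylinder at (15, 1) gives a regular 16-gon of circumradius 2 (constant along its height); the cube at (11, 4) is present — its section is the full 4×29.5 rectangle; the cube at (11, 6) is not intersected at this z (z outside [0, 10]); Merging all regions: the 3 present regions are separate (no shared area or edge), so areas and boundary lengths simply add and each stays a separate island — 3 connected regions. The result has 3 disconnected regions.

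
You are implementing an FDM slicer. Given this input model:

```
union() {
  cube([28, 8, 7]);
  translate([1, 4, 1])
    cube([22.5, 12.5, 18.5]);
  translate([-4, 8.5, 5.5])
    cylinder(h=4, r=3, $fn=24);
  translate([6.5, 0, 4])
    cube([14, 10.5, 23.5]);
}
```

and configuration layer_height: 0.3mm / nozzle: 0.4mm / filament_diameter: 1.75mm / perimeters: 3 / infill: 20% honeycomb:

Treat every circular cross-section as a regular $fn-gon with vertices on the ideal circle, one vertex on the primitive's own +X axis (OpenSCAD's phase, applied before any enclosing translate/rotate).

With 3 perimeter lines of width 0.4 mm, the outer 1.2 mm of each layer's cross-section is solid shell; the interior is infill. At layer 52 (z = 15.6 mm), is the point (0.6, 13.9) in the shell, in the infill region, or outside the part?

At z = 15.6 mm: the cube is not intersected at this z (z outside [0, 7]); the cube at (1, 4) is present — its section is the full 22.5×12.5 rectangle; the cylinder at (-4, 8.5) is not intersected at this z (z outside [5.5, 9.5]); the cube at (6.5, 0) is present — its section is the full 14×10.5 rectangle; Combining (union): the regions partially overlap (shared area 91.00 mm²), so overlapping operands fuse into one piece — 1 connected region. Overall, the cross-section is a single solid region. The nearest boundary edge runs (1.00, 4.00)→(1.00, 16.50); distance from the point to it = 0.40 mm. The point is not inside any of the regions above, so it lies outside the cross-section (0.40 mm from the nearest boundary).

outside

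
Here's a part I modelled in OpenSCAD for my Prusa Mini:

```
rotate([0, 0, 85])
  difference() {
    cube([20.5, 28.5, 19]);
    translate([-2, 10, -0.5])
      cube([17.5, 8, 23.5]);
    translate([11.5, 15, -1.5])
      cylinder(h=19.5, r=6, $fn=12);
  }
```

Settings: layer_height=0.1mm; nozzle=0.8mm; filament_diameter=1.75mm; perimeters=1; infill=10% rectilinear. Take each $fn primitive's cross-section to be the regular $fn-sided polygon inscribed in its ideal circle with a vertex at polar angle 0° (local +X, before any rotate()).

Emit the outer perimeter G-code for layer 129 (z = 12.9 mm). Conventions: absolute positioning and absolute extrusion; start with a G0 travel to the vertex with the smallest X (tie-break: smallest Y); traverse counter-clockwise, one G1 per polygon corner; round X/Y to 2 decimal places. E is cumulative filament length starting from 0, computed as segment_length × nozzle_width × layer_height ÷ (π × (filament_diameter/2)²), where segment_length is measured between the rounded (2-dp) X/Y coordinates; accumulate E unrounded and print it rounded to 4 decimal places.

At z = 12.9 mm: the 20.5×28.5 cube contributes its full rectangle; the 17.5×8 cube at (-2, 10) contributes its full rectangle; the cylinder at (11.5, 15): section is a regular 12-gon, circumradius r=6; Taking the first minus the rest: starting from the 20.5×28.5 cube, the 17.5×8 cube at (-2, 10) partially overlaps it — only the 124.00 mm² overlap (of its 140.00 mm²) is removed, clipping the outline; the r=6 cylinder at (11.5, 15) partially overlaps it — only the 34.34 mm² overlap (of its 108.00 mm²) is removed, clipping the outline — 1 connected region; (whole slice rotated 85° about Z — lengths, areas and connectivity unchanged). The outline is a single polygon with 20 vertices. Extrusion per mm of travel: 0.8 × 0.1 / (π × 0.875²) = 0.033260. Accumulating E over each segment gives final E = 4.4342.

G0 X-28.39 Y2.48 Z12.90
G1 X-17.93 Y1.57 E0.3492
G1 X-17.38 Y7.85 E0.5589
G1 X-19.38 Y10.23 E0.6623
G1 X-19.92 Y13.29 E0.7656
G1 X-18.86 Y16.21 E0.8690
G1 X-16.48 Y18.20 E0.9721
G1 X-13.42 Y18.74 E1.0755
G1 X-10.50 Y17.68 E1.1788
G1 X-9.41 Y16.38 E1.2352
G1 X-8.61 Y16.31 E1.2619
G1 X-8.68 Y15.51 E1.2887
G1 X-8.50 Y15.30 E1.2979
G1 X-7.96 Y12.24 E1.4012
G1 X-9.03 Y9.32 E1.5046
G1 X-9.24 Y9.14 E1.5138
G1 X-9.96 Y0.87 E1.7899
G1 X0.00 Y0.00 E2.1225
G1 X1.79 Y20.42 E2.8042
G1 X-26.60 Y22.91 E3.7521
G1 X-28.39 Y2.48 E4.4342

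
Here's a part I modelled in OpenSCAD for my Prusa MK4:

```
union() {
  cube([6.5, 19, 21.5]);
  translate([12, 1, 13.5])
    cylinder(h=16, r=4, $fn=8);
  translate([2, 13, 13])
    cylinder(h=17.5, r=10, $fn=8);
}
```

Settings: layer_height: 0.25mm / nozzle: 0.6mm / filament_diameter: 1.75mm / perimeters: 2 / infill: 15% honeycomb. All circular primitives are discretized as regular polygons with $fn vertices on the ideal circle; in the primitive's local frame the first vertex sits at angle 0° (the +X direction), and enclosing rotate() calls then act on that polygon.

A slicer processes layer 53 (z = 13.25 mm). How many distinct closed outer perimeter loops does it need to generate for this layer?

1

At z = 13.25 mm: the cube is present — its section is the full 6.5×19 rectangle; the cylinder at (12, 1) does not reach this height (z outside [13.5, 29.5]); the cylinder at (2, 13): section is a regular 8-gon, circumradius r=10; Merging all regions: the regions partially overlap (shared area 98.98 mm²), so overlapping operands fuse into one piece — 1 connected region. The result has 1 disconnected region.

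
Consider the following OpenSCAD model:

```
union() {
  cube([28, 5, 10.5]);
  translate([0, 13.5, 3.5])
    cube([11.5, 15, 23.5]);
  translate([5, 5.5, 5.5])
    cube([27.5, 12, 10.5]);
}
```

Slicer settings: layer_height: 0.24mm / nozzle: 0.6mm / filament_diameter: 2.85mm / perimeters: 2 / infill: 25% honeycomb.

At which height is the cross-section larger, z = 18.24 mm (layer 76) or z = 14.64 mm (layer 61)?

layer 61 (z = 14.64 mm)

Layer 76 (z = 18.24): the cube does not reach this height (z outside [0, 10.5]); the cube at (0, 13.5) is present — its section is the full 11.5×15 rectangle (area 172.50 mm²); the cube at (5, 5.5) is absent (z outside [5.5, 16]); Merging all regions: only the 11.5×15 cube at (0, 13.5) is present, so the union is just that shape — area = 172.50 mm². So its area = 172.50 mm². Layer 61 (z = 14.64): the cube is absent (z outside [0, 10.5]); the 11.5×15 cube at (0, 13.5) contributes its full rectangle (area 172.50 mm²); the 27.5×12 cube at (5, 5.5) contributes its full rectangle (area 330.00 mm²); Taking the union: the regions partially overlap — summed areas 502.50 mm² minus the doubly-counted overlap 26.00 mm² gives 476.50 mm² — area = 476.50 mm². So its area = 476.50 mm². Layer 61 is larger (476.50 vs 172.50 mm²).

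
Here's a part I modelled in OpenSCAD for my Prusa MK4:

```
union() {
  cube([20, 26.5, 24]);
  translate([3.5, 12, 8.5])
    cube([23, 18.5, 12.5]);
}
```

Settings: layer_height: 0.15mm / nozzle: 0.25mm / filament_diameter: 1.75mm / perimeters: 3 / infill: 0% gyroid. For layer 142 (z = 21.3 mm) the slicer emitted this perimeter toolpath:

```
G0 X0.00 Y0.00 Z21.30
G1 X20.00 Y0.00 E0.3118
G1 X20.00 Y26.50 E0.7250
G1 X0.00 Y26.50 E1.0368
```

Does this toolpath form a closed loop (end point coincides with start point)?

Start point (G0): (0.00, 0.00). End point (last G1): the path does not return to the start — open.

no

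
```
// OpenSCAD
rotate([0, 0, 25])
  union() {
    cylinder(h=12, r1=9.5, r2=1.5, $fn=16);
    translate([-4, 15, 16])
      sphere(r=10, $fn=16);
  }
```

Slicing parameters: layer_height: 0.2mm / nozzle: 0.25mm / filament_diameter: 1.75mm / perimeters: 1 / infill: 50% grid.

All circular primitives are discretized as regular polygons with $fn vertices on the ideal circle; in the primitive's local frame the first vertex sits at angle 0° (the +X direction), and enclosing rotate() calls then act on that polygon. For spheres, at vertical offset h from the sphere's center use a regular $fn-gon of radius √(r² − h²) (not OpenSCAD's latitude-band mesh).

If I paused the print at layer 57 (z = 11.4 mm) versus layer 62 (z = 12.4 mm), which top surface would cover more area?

Layer 57 (z = 11.4): the cone: at t=0.950 of its height the radius interpolates to r₁+(r₂−r₁)t = 1.900, giving a regular 16-gon of that circumradius (area = (16/2)·1.900²·sin(360°/16) = 11.05 mm²); the r=10 sphere at (-4, 15) contributes a regular 16-gon of circumradius √(10²−4.6²) = 8.879 (area = (16/2)·8.879²·sin(360°/16) = 241.37 mm²); Combining (union): the 2 present regions are separate (no shared area or edge), so areas and boundary lengths simply add and each stays a separate island — area = 252.42 mm²; (whole slice rotated 25° about Z — lengths, areas and connectivity unchanged). So its area = 252.42 mm². Layer 62 (z = 12.4): the cone is absent (z outside [0, 12]); the r=10 sphere at (-4, 15) slices to a regular 16-gon of circumradius 9.330 (√(r²−h²) with h=3.6 from center) (area = (16/2)·9.330²·sin(360°/16) = 266.47 mm²); Merging all regions: only the r=10 sphere at (-4, 15) is present, so the union is just that shape — area = 266.47 mm²; (rotated 25° about Z; rotation is an isometry so areas/perimeters/island counts are preserved). So its area = 266.47 mm². Layer 62 is larger (266.47 vs 252.42 mm²).

layer 62 (z = 12.4 mm)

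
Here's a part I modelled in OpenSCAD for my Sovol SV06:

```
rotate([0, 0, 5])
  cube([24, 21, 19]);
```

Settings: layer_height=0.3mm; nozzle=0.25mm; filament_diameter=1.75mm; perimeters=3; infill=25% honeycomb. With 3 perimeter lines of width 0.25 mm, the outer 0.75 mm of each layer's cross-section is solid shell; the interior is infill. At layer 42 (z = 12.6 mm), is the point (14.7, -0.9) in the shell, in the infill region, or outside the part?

outside

At z = 12.6 mm: the cube is present — its section is the full 24×21 rectangle; (whole slice rotated 5° about Z — lengths, areas and connectivity unchanged). Overall, the cross-section is a single solid region. Undo the 5° rotation: the query point maps to (14.566, -2.178) in the un-rotated model frame. The nearest boundary edge runs (0.00, 0.00)→(24.00, 0.00); distance from the point to it = 2.18 mm. The point is not inside any of the regions above, so it lies outside the cross-section (2.18 mm from the nearest boundary).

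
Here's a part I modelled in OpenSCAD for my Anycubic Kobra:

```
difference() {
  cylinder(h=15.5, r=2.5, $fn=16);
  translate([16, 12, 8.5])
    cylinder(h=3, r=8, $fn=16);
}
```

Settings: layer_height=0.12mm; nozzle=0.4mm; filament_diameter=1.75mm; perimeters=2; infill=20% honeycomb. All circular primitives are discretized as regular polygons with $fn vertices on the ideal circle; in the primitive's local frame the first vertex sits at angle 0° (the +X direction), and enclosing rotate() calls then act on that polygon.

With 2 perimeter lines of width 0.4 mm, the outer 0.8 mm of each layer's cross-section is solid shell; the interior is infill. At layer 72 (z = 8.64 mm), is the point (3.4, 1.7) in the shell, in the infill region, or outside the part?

At z = 8.64 mm: the r=2.5 cylinder contributes a regular 16-gon of circumradius 2.5; the cylinder at (16, 12): section is a regular 16-gon, circumradius r=8; Subtracting the remaining from the first: starting from the r=2.5 cylinder, the r=8 cylinder at (16, 12) misses the remaining region (no effect) — 1 connected region. Overall, the cross-section is a single solid region. The nearest boundary edge runs (1.77, 1.77)→(2.31, 0.96); distance from the point to it = 1.32 mm. The point is not inside any of the regions above, so it lies outside the cross-section (1.32 mm from the nearest boundary).

outside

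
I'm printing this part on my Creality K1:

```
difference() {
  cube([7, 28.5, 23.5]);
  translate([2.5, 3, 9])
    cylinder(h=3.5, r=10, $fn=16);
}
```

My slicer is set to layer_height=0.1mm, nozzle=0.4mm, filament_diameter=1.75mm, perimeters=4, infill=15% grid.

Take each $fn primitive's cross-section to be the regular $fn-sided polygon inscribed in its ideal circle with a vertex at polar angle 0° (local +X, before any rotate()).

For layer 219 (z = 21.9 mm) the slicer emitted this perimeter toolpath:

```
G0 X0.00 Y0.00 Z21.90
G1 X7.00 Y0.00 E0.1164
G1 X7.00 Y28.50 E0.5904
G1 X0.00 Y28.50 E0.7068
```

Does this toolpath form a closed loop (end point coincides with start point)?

Start point (G0): (0.00, 0.00). End point (last G1): the path does not return to the start — open.

no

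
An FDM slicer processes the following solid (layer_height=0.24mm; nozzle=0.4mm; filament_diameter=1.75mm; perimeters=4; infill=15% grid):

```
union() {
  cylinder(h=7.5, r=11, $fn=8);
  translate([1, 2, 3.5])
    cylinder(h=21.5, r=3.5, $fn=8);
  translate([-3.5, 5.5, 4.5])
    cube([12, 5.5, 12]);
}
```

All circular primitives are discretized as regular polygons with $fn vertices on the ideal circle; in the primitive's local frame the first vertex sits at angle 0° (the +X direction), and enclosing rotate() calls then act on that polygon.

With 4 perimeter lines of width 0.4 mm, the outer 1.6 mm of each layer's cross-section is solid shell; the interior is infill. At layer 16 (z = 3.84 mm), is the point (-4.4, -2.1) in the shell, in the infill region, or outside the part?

At z = 3.84 mm: the r=11 cylinder contributes a regular 8-gon of circumradius 11; the r=3.5 cylinder at (1, 2) gives a regular 8-gon of circumradius 3.5 (constant along its height); the cube at (-3.5, 5.5) is absent (z outside [4.5, 16.5]); Merging all regions: the r=3.5 cylinder at (1, 2) lies entirely inside the r=11 cylinder, so the union is just the r=11 cylinder — 1 connected region. Overall, the cross-section is a single solid region. The nearest boundary edge runs (-7.78, -7.78)→(-11.00, 0.00); distance from the point to it = 5.29 mm. The point is inside the cross-section and 5.29 mm from the nearest boundary — more than the 1.6 mm shell width (4 × 0.4), so it's in the infill interior.

infill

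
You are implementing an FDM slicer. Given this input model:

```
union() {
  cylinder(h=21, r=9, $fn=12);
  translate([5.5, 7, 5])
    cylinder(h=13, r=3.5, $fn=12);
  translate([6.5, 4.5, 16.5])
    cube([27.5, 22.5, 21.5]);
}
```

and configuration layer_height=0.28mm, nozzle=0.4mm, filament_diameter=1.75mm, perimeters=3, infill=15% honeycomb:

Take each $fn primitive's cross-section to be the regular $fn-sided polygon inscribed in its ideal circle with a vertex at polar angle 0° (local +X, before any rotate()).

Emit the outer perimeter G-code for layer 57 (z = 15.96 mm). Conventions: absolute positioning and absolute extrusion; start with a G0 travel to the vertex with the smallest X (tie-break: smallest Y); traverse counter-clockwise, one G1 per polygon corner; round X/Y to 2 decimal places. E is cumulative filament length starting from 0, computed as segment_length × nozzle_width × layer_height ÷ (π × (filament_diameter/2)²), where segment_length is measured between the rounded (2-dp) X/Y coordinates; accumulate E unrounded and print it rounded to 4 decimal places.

G0 X-9.00 Y0.00 Z15.96
G1 X-7.79 Y-4.50 E0.2170
G1 X-4.50 Y-7.79 E0.4336
G1 X0.00 Y-9.00 E0.6506
G1 X4.50 Y-7.79 E0.8676
G1 X7.79 Y-4.50 E1.0842
G1 X9.00 Y0.00 E1.3012
G1 X7.79 Y4.50 E1.5182
G1 X7.79 Y4.51 E1.5187
G1 X8.53 Y5.25 E1.5674
G1 X9.00 Y7.00 E1.6518
G1 X8.53 Y8.75 E1.7362
G1 X7.25 Y10.03 E1.8204
G1 X5.50 Y10.50 E1.9048
G1 X3.75 Y10.03 E1.9892
G1 X2.47 Y8.75 E2.0735
G1 X2.37 Y8.37 E2.0918
G1 X0.00 Y9.00 E2.2060
G1 X-4.50 Y7.79 E2.4230
G1 X-7.79 Y4.50 E2.6396
G1 X-9.00 Y0.00 E2.8566

At z = 15.96 mm: the cylinder: section is a regular 12-gon, circumradius r=9; the r=3.5 cylinder at (5.5, 7) gives a regular 12-gon of circumradius 3.5 (constant along its height); the cube at (6.5, 4.5) is absent (z outside [16.5, 38]); Taking the union: the regions partially overlap (shared area 16.15 mm²), so overlapping operands fuse into one piece — 1 connected region. The outline is a single polygon with 20 vertices. Extrusion per mm of travel: 0.4 × 0.28 / (π × 0.875²) = 0.046564. Accumulating E over each segment gives final E = 2.8566.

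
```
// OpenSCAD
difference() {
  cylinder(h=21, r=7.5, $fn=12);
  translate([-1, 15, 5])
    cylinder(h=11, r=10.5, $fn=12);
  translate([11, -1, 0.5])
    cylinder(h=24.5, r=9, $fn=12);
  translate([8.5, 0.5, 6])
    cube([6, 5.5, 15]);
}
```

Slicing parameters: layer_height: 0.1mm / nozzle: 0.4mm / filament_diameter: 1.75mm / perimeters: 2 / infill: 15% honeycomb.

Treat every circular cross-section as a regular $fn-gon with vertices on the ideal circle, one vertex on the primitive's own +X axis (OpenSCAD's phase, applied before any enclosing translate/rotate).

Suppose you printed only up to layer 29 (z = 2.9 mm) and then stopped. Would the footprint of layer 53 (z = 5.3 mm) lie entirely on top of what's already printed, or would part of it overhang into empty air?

entirely on top

Compare the two slices. At z = 2.9: the r=7.5 cylinder contributes a regular 12-gon of circumradius 7.5 (area = (12/2)·7.500²·sin(360°/12) = 168.75 mm²); the cylinder at (-1, 15) is not intersected at this z (z outside [5, 16]); the cylinder at (11, -1): section is a regular 12-gon, circumradius r=9 (area = (12/2)·9.000²·sin(360°/12) = 243.00 mm²); the cube at (8.5, 0.5) is not intersected at this z (z outside [6, 21]); Taking the first minus the rest: starting from the r=7.5 cylinder (168.75 mm²), the r=9 cylinder at (11, -1) partially overlaps it — only the 40.96 mm² overlap (of its 243.00 mm²) is removed, clipping the outline — area = 127.79 mm². At z = 5.3: the cylinder: section is a regular 12-gon, circumradius r=7.5 (area = (12/2)·7.500²·sin(360°/12) = 168.75 mm²); the r=10.5 cylinder at (-1, 15) gives a regular 12-gon of circumradius 10.5 (constant along its height) (area = (12/2)·10.500²·sin(360°/12) = 330.75 mm²); the r=9 cylinder at (11, -1) gives a regular 12-gon of circumradius 9 (constant along its height) (area = (12/2)·9.000²·sin(360°/12) = 243.00 mm²); the cube at (8.5, 0.5) is not intersected at this z (z outside [6, 21]); Taking the first minus the rest: starting from the r=7.5 cylinder (168.75 mm²), the r=10.5 cylinder at (-1, 15) partially overlaps it — only the 15.53 mm² overlap (of its 330.75 mm²) is removed, clipping the outline; the r=9 cylinder at (11, -1) partially overlaps it — only the 40.96 mm² overlap (of its 243.00 mm²) is removed, clipping the outline — area = 112.26 mm². Checking containment: the cross-section at z = 5.3 is a subset of the cross-section at z = 2.9.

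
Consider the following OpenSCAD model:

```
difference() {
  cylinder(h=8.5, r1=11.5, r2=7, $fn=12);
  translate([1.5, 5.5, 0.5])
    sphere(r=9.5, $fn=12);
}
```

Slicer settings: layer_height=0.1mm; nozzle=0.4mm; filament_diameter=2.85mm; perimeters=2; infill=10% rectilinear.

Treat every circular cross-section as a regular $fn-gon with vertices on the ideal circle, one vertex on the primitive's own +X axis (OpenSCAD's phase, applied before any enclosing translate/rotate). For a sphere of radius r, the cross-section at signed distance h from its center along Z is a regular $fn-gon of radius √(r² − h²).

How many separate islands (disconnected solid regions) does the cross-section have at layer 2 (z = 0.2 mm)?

1

At z = 0.2 mm: the cone (r1=11.5→r2=7) has section circumradius 11.394 here — a regular 12-gon; the r=9.5 sphere at (1.5, 5.5) slices to a regular 12-gon of circumradius 9.495 (√(r²−h²) with h=0.3 from center); Subtracting the remaining from the first: starting from the cone, the r=9.5 sphere at (1.5, 5.5) partially overlaps it — only the 208.76 mm² overlap (of its 270.48 mm²) is removed, clipping the outline — 1 connected region. Overall, the cross-section is a single solid region. Island count = 1.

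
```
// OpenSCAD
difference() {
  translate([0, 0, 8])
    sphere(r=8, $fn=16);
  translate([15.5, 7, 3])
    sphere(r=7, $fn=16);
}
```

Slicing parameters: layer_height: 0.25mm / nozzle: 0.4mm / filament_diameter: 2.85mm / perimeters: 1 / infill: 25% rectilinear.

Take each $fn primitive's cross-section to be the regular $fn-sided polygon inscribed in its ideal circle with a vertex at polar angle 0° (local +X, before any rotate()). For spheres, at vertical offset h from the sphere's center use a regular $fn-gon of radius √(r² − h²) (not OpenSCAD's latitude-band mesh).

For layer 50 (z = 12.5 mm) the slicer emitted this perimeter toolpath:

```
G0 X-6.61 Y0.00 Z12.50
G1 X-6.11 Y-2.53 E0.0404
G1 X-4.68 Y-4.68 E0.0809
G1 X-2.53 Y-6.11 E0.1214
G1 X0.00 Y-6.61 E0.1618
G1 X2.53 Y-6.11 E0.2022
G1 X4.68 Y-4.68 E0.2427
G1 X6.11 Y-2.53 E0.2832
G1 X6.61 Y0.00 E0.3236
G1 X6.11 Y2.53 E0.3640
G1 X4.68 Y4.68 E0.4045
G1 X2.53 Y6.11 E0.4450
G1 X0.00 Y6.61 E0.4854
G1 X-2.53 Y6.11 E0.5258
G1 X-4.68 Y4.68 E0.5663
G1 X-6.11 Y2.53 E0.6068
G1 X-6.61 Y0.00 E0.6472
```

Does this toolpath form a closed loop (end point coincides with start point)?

Start point (G0): (-6.61, 0.00). End point (last G1): the path returns to the start — closed.

yes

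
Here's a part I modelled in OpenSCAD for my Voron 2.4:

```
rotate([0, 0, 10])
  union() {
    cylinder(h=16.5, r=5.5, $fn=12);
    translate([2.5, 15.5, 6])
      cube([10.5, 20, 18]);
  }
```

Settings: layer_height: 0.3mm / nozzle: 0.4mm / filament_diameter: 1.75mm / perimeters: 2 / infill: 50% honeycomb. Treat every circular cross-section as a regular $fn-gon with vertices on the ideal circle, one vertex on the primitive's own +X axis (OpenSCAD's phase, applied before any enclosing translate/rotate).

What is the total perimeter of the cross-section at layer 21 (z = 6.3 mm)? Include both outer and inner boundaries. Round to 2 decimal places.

95.16 mm

At z = 6.3 mm: the r=5.5 cylinder contributes a regular 12-gon of circumradius 5.5 (perimeter = 2·12·5.500·sin(180°/12) = 34.16 mm); the cube at (2.5, 15.5) (footprint 10.5×20) is included at this height (perimeter 61.00 mm); Merging all regions: the 2 present regions are separate (no shared area or edge), so areas and boundary lengths simply add and each stays a separate island — boundary = 95.16 mm; (whole slice rotated 10° about Z — lengths, areas and connectivity unchanged). Overall, the cross-section has 2 separate islands. Total boundary length (outer) = 95.16 mm.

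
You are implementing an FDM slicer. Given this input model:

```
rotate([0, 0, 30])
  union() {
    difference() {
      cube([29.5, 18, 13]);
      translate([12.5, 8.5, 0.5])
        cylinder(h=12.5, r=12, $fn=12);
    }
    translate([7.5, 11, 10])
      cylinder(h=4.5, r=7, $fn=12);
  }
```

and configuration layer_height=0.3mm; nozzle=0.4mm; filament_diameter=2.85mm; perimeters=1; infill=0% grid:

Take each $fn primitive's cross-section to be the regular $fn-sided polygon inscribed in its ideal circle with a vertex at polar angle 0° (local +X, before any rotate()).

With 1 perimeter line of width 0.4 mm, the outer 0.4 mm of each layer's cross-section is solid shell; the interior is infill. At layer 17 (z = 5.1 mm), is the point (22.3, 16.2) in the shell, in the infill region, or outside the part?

At z = 5.1 mm: the 29.5×18 cube contributes its full rectangle; the cylinder at (12.5, 8.5): section is a regular 12-gon, circumradius r=12; After the difference (first − rest): starting from the 29.5×18 cube, the r=12 cylinder at (12.5, 8.5) partially overlaps it — only the 374.92 mm² overlap (of its 432.00 mm²) is removed, clipping the outline — 2 connected regions; the cylinder at (7.5, 11) is not intersected at this z (z outside [10, 14.5]); Taking the union: only the result so far is present, so the union is just that shape — 2 connected regions; (whole slice rotated 30° about Z — lengths, areas and connectivity unchanged). Overall, the cross-section has 2 separate islands. Undo the 30° rotation: the query point maps to (27.412, 2.880) in the un-rotated model frame. The nearest boundary edge runs (29.50, 18.00)→(29.50, 0.00); distance from the point to it = 2.09 mm. (Shell/infill is judged within the island containing the point — the largest one.) The point is inside the cross-section and 2.09 mm from the nearest boundary — more than the 0.4 mm shell width (1 × 0.4), so it's in the infill interior.

infill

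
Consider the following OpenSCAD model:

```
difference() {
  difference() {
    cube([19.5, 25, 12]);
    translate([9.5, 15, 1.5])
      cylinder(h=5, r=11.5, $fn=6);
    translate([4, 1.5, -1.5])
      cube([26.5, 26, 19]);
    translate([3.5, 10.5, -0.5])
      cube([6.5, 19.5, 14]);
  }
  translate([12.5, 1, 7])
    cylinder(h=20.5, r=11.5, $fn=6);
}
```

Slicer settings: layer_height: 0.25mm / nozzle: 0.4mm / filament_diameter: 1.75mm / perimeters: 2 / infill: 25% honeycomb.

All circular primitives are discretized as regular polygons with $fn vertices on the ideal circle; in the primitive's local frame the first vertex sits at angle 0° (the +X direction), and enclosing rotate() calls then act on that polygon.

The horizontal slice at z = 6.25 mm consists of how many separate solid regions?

At z = 6.25 mm: the cube is present — its section is the full 19.5×25 rectangle; the r=11.5 cylinder at (9.5, 15) gives a regular 6-gon of circumradius 11.5 (constant along its height); the 26.5×26 cube at (4, 1.5) contributes its full rectangle; the 6.5×19.5 cube at (3.5, 10.5) contributes its full rectangle; Subtracting the remaining from the first: starting from the 19.5×25 cube, the r=11.5 cylinder at (9.5, 15) partially overlaps it — only the 332.77 mm² overlap (of its 343.60 mm²) is removed, clipping the outline; the 26.5×26 cube at (4, 1.5) partially overlaps it — only the 86.80 mm² overlap (of its 689.00 mm²) is removed, clipping the outline; the 6.5×19.5 cube at (3.5, 10.5) partially overlaps it — only the 0.07 mm² overlap (of its 126.75 mm²) is removed, clipping the outline — 2 connected regions; the cylinder at (12.5, 1) does not reach this height (z outside [7, 27.5]); Taking the first minus the rest: none of the subtracted shapes is present at this height, so the result so far is unchanged — 2 connected regions. The result has 2 disconnected regions.

2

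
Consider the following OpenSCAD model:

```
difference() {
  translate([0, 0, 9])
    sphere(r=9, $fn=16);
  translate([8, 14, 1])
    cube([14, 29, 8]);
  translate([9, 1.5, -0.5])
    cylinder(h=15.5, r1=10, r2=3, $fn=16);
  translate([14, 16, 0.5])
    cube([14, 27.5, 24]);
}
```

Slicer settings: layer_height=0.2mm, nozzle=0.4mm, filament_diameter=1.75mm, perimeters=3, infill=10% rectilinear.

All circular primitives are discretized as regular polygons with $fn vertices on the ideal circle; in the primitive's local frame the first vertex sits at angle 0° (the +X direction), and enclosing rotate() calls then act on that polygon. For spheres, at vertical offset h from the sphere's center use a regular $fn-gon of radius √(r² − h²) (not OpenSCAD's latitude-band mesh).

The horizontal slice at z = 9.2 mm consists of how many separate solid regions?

1

At z = 9.2 mm: the r=9 sphere contributes a regular 16-gon of circumradius √(9²−0.2²) = 8.998; the cube at (8, 14) is not intersected at this z (z outside [1, 9]); the cone at (9, 1.5) contributes a regular 16-gon of circumradius 5.619 (interpolated between r1=10 and r2=3 at t=0.626); the 14×27.5 cube at (14, 16) contributes its full rectangle; Taking the first minus the rest: starting from the r=9 sphere, the cone at (9, 1.5) partially overlaps it — only the 39.36 mm² overlap (of its 96.67 mm²) is removed, clipping the outline; the 14×27.5 cube at (14, 16) misses the remaining region (no effect) — 1 connected region. The result has 1 disconnected region.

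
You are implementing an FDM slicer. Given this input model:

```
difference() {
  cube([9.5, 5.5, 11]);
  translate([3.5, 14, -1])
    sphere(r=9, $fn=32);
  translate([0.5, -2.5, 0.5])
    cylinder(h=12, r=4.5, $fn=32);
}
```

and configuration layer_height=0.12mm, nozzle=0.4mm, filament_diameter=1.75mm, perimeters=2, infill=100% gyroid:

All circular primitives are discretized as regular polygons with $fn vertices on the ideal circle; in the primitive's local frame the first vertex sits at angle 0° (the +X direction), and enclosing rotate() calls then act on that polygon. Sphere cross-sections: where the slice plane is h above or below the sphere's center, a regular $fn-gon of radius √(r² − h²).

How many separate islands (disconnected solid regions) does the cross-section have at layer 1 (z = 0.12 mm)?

1

At z = 0.12 mm: the cube (footprint 9.5×5.5) is included at this height; the r=9 sphere at (3.5, 14) slices to a regular 32-gon of circumradius 8.930 (√(r²−h²) with h=1.12 from center); the cylinder at (0.5, -2.5) does not reach this height (z outside [0.5, 12.5]); After the difference (first − rest): starting from the 9.5×5.5 cube, the r=9 sphere at (3.5, 14) partially overlaps it — only the 1.42 mm² overlap (of its 248.92 mm²) is removed, clipping the outline — 1 connected region. Overall, the cross-section is a single solid region. Island count = 1.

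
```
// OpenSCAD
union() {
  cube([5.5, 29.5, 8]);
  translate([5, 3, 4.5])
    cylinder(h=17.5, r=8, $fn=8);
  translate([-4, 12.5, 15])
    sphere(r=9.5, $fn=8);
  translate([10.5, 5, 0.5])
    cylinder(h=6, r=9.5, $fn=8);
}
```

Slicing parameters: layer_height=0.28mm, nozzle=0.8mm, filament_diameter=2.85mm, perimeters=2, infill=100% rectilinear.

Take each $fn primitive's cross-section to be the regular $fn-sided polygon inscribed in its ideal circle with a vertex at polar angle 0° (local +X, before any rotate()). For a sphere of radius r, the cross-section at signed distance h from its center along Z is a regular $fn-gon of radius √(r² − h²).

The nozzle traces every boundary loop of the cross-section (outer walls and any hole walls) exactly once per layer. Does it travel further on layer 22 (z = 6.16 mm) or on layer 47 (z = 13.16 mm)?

Layer 22 (z = 6.16): the cube is present — its section is the full 5.5×29.5 rectangle (perimeter 70.00 mm); the r=8 cylinder at (5, 3) gives a regular 8-gon of circumradius 8 (constant along its height) (perimeter = 2·8·8.000·sin(180°/8) = 48.98 mm); the r=9.5 sphere at (-4, 12.5) slices to a regular 8-gon of circumradius 3.479 (√(r²−h²) with h=8.84 from center) (perimeter = 2·8·3.479·sin(180°/8) = 21.30 mm); the r=9.5 cylinder at (10.5, 5) contributes a regular 8-gon of circumradius 9.5 (perimeter = 2·8·9.500·sin(180°/8) = 58.17 mm); Combining (union): the regions partially overlap (shared area 177.50 mm²), so the edge portions inside another operand are dropped and the merged outline is re-measured after clipping — boundary = 123.97 mm. So its perimeter = 123.97 mm. Layer 47 (z = 13.16): the cube does not reach this height (z outside [0, 8]); the cylinder at (5, 3): section is a regular 8-gon, circumradius r=8 (perimeter = 2·8·8.000·sin(180°/8) = 48.98 mm); the r=9.5 sphere at (-4, 12.5) contributes a regular 8-gon of circumradius √(9.5²−1.84²) = 9.320 (perimeter = 2·8·9.320·sin(180°/8) = 57.07 mm); the cylinder at (10.5, 5) does not reach this height (z outside [0.5, 6.5]); Combining (union): the regions partially overlap (shared area 21.66 mm²), so the edge portions inside another operand are dropped and the merged outline is re-measured after clipping — boundary = 83.90 mm. So its perimeter = 83.90 mm. Layer 22 is larger (123.97 vs 83.90 mm).

layer 22 (z = 6.16 mm)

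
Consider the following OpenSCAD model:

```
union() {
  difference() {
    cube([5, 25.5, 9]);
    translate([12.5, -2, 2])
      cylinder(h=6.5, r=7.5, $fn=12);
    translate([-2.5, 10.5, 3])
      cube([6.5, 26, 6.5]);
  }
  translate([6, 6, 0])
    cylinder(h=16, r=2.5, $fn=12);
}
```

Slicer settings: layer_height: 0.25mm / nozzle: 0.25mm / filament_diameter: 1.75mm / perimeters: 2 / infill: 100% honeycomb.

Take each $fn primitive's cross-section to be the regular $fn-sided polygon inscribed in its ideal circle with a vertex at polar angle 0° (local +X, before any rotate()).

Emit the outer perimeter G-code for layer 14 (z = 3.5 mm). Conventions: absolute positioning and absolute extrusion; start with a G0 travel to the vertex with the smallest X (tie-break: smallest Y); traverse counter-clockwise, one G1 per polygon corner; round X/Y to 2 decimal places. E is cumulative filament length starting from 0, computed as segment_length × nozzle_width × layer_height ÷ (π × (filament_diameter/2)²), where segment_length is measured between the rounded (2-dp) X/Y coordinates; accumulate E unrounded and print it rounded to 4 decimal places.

G0 X0.00 Y0.00 Z3.50
G1 X5.00 Y0.00 E0.1299
G1 X5.00 Y3.77 E0.2279
G1 X6.00 Y3.50 E0.2548
G1 X7.25 Y3.83 E0.2884
G1 X8.17 Y4.75 E0.3222
G1 X8.50 Y6.00 E0.3558
G1 X8.17 Y7.25 E0.3894
G1 X7.25 Y8.17 E0.4232
G1 X6.00 Y8.50 E0.4568
G1 X5.00 Y8.23 E0.4837
G1 X5.00 Y25.50 E0.9325
G1 X4.00 Y25.50 E0.9584
G1 X4.00 Y10.50 E1.3482
G1 X0.00 Y10.50 E1.4521
G1 X0.00 Y0.00 E1.7250

At z = 3.5 mm: the 5×25.5 cube contributes its full rectangle; the cylinder at (12.5, -2): section is a regular 12-gon, circumradius r=7.5; the cube at (-2.5, 10.5) (footprint 6.5×26) is included at this height; After the difference (first − rest): starting from the 5×25.5 cube, the r=7.5 cylinder at (12.5, -2) misses the remaining region (no effect); the 6.5×26 cube at (-2.5, 10.5) partially overlaps it — only the 60.00 mm² overlap (of its 169.00 mm²) is removed, clipping the outline — 1 connected region; the cylinder at (6, 6): section is a regular 12-gon, circumradius r=2.5; Combining (union): the regions partially overlap (shared area 4.64 mm²), so overlapping operands fuse into one piece — 1 connected region. The outline is a single polygon with 15 vertices. Extrusion per mm of travel: 0.25 × 0.25 / (π × 0.875²) = 0.025984. Accumulating E over each segment gives final E = 1.7250.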